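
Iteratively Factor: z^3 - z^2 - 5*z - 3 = (z + 1)*(z^2 - 2*z - 3) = (z - 3)*(z + 1)*(z + 1)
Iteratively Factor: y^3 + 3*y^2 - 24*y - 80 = (y + 4)*(y^2 - y - 20) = (y - 5)*(y + 4)*(y + 4)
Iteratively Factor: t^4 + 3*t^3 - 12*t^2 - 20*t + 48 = (t + 3)*(t^3 - 12*t + 16) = (t - 2)*(t + 3)*(t^2 + 2*t - 8) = (t - 2)^2*(t + 3)*(t + 4)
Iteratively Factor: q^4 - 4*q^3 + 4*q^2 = (q)*(q^3 - 4*q^2 + 4*q) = q*(q - 2)*(q^2 - 2*q) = q*(q - 2)^2*(q)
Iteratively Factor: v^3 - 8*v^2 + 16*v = (v - 4)*(v^2 - 4*v) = v*(v - 4)*(v - 4)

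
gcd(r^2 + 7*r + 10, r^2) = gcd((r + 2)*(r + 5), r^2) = 1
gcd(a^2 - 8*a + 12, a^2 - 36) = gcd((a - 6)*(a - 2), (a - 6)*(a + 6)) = a - 6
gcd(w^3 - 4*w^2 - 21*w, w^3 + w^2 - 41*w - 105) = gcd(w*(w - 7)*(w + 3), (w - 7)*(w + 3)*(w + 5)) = w^2 - 4*w - 21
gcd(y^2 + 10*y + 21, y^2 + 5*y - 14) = y + 7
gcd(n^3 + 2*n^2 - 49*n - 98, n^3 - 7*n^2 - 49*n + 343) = n^2 - 49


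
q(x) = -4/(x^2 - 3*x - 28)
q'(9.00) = 0.09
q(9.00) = -0.15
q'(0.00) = -0.02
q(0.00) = 0.14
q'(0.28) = -0.01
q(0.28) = 0.14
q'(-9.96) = -0.01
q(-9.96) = -0.04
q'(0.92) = -0.01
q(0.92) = 0.13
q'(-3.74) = -5.38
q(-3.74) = 1.43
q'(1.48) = -0.00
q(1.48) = 0.13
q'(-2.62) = -0.19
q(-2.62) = 0.30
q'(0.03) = -0.01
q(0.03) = 0.14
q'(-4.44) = -1.88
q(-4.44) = -0.79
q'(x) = -4*(3 - 2*x)/(x^2 - 3*x - 28)^2 = 4*(2*x - 3)/(-x^2 + 3*x + 28)^2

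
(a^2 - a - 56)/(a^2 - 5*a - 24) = (a + 7)/(a + 3)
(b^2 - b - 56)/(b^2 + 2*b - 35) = (b - 8)/(b - 5)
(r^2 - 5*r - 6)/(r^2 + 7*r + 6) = (r - 6)/(r + 6)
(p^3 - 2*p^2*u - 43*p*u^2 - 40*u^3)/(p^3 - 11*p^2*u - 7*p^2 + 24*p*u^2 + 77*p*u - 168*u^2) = (p^2 + 6*p*u + 5*u^2)/(p^2 - 3*p*u - 7*p + 21*u)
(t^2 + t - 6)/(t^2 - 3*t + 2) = (t + 3)/(t - 1)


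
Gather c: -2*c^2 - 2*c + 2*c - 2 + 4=2 - 2*c^2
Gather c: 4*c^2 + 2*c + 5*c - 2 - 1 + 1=4*c^2 + 7*c - 2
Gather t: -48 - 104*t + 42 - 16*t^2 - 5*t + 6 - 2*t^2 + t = -18*t^2 - 108*t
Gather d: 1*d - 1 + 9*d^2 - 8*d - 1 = 9*d^2 - 7*d - 2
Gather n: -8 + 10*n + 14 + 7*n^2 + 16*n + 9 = 7*n^2 + 26*n + 15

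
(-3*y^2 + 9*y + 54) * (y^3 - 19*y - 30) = -3*y^5 + 9*y^4 + 111*y^3 - 81*y^2 - 1296*y - 1620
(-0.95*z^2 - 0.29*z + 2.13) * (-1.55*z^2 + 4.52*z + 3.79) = 1.4725*z^4 - 3.8445*z^3 - 8.2128*z^2 + 8.5285*z + 8.0727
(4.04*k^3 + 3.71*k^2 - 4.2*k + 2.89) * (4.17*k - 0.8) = 16.8468*k^4 + 12.2387*k^3 - 20.482*k^2 + 15.4113*k - 2.312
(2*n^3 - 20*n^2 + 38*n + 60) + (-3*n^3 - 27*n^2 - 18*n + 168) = -n^3 - 47*n^2 + 20*n + 228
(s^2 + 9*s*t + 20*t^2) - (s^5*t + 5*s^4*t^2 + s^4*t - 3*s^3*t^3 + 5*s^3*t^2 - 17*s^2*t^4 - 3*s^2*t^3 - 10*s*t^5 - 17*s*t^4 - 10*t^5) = -s^5*t - 5*s^4*t^2 - s^4*t + 3*s^3*t^3 - 5*s^3*t^2 + 17*s^2*t^4 + 3*s^2*t^3 + s^2 + 10*s*t^5 + 17*s*t^4 + 9*s*t + 10*t^5 + 20*t^2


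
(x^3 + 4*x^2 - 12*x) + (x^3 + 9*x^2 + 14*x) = 2*x^3 + 13*x^2 + 2*x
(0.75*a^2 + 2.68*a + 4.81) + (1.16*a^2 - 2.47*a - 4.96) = 1.91*a^2 + 0.21*a - 0.15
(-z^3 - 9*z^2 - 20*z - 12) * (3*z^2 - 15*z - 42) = -3*z^5 - 12*z^4 + 117*z^3 + 642*z^2 + 1020*z + 504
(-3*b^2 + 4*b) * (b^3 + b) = -3*b^5 + 4*b^4 - 3*b^3 + 4*b^2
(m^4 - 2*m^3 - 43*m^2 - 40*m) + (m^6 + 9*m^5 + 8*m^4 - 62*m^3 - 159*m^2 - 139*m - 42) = m^6 + 9*m^5 + 9*m^4 - 64*m^3 - 202*m^2 - 179*m - 42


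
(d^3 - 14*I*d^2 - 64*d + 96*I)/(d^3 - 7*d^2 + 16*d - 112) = (d^2 - 10*I*d - 24)/(d^2 + d*(-7 + 4*I) - 28*I)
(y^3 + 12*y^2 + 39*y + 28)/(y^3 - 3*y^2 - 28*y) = (y^2 + 8*y + 7)/(y*(y - 7))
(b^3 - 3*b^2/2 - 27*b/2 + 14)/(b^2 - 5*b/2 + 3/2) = (2*b^2 - b - 28)/(2*b - 3)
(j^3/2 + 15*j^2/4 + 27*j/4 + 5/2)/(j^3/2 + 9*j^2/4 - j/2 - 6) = (2*j^2 + 11*j + 5)/(2*j^2 + 5*j - 12)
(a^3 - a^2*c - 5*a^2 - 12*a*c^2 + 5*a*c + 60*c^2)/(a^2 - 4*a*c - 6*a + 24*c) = (a^2 + 3*a*c - 5*a - 15*c)/(a - 6)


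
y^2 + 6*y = y*(y + 6)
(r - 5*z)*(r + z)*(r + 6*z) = r^3 + 2*r^2*z - 29*r*z^2 - 30*z^3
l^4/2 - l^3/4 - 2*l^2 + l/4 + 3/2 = (l/2 + 1/2)*(l - 2)*(l - 1)*(l + 3/2)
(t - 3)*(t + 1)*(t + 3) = t^3 + t^2 - 9*t - 9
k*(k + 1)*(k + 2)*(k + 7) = k^4 + 10*k^3 + 23*k^2 + 14*k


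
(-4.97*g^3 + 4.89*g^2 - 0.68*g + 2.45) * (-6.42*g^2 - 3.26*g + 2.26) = 31.9074*g^5 - 15.1916*g^4 - 22.808*g^3 - 2.4608*g^2 - 9.5238*g + 5.537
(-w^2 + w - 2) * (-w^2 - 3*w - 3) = w^4 + 2*w^3 + 2*w^2 + 3*w + 6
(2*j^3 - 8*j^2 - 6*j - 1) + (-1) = 2*j^3 - 8*j^2 - 6*j - 2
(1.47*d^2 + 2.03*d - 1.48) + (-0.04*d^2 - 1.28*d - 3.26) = 1.43*d^2 + 0.75*d - 4.74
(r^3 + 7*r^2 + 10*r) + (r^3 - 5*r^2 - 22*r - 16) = 2*r^3 + 2*r^2 - 12*r - 16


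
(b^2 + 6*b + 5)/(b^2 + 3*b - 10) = (b + 1)/(b - 2)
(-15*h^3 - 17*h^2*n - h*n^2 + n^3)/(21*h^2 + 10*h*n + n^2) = (-5*h^2 - 4*h*n + n^2)/(7*h + n)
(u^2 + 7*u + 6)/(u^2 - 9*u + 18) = (u^2 + 7*u + 6)/(u^2 - 9*u + 18)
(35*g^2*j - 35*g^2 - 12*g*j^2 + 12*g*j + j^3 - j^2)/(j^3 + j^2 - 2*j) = (35*g^2 - 12*g*j + j^2)/(j*(j + 2))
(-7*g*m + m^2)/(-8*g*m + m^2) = (7*g - m)/(8*g - m)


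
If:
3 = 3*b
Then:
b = 1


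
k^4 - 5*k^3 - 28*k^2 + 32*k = k*(k - 8)*(k - 1)*(k + 4)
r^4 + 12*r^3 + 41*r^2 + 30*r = r*(r + 1)*(r + 5)*(r + 6)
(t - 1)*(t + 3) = t^2 + 2*t - 3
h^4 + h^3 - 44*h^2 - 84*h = h*(h - 7)*(h + 2)*(h + 6)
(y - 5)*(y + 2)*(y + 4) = y^3 + y^2 - 22*y - 40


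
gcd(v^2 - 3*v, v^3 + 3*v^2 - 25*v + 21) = v - 3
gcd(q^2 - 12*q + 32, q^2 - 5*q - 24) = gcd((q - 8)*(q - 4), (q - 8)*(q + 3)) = q - 8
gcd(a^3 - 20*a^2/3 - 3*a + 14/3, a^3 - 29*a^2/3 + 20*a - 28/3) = a^2 - 23*a/3 + 14/3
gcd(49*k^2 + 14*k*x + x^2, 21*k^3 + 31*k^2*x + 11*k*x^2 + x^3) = 7*k + x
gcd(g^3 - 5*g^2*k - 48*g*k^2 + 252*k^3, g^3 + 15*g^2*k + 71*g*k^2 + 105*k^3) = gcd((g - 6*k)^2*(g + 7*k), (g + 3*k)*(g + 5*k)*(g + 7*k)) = g + 7*k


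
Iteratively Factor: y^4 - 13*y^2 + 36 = (y + 3)*(y^3 - 3*y^2 - 4*y + 12) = (y + 2)*(y + 3)*(y^2 - 5*y + 6) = (y - 3)*(y + 2)*(y + 3)*(y - 2)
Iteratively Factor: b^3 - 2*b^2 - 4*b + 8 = (b - 2)*(b^2 - 4) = (b - 2)*(b + 2)*(b - 2)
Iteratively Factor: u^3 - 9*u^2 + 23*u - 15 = (u - 3)*(u^2 - 6*u + 5) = (u - 5)*(u - 3)*(u - 1)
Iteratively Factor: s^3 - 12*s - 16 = (s + 2)*(s^2 - 2*s - 8) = (s + 2)^2*(s - 4)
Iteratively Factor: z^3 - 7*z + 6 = (z + 3)*(z^2 - 3*z + 2) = (z - 1)*(z + 3)*(z - 2)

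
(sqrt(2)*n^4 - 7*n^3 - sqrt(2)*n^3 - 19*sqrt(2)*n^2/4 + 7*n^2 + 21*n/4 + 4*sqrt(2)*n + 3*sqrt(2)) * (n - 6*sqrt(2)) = sqrt(2)*n^5 - 19*n^4 - sqrt(2)*n^4 + 19*n^3 + 149*sqrt(2)*n^3/4 - 38*sqrt(2)*n^2 + 249*n^2/4 - 48*n - 57*sqrt(2)*n/2 - 36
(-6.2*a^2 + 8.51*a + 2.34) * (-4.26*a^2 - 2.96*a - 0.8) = 26.412*a^4 - 17.9006*a^3 - 30.198*a^2 - 13.7344*a - 1.872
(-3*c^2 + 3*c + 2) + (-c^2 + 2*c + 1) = -4*c^2 + 5*c + 3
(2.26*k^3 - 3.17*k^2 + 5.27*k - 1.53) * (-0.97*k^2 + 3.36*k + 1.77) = -2.1922*k^5 + 10.6685*k^4 - 11.7629*k^3 + 13.5804*k^2 + 4.1871*k - 2.7081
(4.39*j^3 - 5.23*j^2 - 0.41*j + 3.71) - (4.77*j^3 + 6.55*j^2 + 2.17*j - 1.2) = -0.38*j^3 - 11.78*j^2 - 2.58*j + 4.91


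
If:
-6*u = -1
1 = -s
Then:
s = -1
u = 1/6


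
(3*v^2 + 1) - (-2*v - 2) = 3*v^2 + 2*v + 3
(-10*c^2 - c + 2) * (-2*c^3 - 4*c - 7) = 20*c^5 + 2*c^4 + 36*c^3 + 74*c^2 - c - 14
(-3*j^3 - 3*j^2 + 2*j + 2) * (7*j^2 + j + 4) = -21*j^5 - 24*j^4 - j^3 + 4*j^2 + 10*j + 8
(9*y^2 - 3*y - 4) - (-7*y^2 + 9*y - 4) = 16*y^2 - 12*y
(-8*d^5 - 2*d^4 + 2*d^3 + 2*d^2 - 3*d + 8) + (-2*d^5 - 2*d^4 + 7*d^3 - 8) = -10*d^5 - 4*d^4 + 9*d^3 + 2*d^2 - 3*d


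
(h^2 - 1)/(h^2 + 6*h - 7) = (h + 1)/(h + 7)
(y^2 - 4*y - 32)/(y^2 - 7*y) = (y^2 - 4*y - 32)/(y*(y - 7))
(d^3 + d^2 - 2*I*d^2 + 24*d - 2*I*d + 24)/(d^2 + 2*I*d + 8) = (d^2 + d*(1 - 6*I) - 6*I)/(d - 2*I)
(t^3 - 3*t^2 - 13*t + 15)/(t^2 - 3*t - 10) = (t^2 + 2*t - 3)/(t + 2)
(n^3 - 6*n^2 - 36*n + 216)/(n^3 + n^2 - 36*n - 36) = (n - 6)/(n + 1)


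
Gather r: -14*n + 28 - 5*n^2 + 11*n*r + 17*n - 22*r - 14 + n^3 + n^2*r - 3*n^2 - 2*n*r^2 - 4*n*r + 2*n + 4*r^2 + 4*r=n^3 - 8*n^2 + 5*n + r^2*(4 - 2*n) + r*(n^2 + 7*n - 18) + 14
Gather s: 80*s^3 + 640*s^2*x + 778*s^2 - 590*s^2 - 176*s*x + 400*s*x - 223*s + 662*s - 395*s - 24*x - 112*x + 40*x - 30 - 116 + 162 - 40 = 80*s^3 + s^2*(640*x + 188) + s*(224*x + 44) - 96*x - 24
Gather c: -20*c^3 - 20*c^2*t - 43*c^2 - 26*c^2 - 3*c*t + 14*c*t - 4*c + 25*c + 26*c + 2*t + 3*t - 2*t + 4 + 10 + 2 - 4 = -20*c^3 + c^2*(-20*t - 69) + c*(11*t + 47) + 3*t + 12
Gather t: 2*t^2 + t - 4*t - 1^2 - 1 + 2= 2*t^2 - 3*t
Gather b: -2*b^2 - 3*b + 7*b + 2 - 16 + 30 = -2*b^2 + 4*b + 16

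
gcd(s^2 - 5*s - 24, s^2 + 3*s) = s + 3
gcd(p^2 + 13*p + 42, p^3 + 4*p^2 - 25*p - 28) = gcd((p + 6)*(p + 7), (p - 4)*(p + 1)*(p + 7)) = p + 7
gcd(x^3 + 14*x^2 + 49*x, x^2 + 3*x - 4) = 1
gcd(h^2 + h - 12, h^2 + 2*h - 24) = 1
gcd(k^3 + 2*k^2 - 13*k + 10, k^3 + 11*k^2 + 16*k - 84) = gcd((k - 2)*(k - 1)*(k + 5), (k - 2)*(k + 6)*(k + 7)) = k - 2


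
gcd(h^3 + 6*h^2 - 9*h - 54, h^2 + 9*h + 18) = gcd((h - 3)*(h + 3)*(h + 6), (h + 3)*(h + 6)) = h^2 + 9*h + 18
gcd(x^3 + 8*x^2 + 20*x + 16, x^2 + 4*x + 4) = x^2 + 4*x + 4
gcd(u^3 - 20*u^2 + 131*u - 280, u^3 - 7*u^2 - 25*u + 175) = u^2 - 12*u + 35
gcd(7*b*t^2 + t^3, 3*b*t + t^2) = t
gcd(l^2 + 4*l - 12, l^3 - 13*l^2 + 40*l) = 1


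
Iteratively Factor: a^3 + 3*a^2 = (a + 3)*(a^2) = a*(a + 3)*(a)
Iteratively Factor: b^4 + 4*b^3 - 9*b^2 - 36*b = (b + 4)*(b^3 - 9*b) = (b - 3)*(b + 4)*(b^2 + 3*b) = (b - 3)*(b + 3)*(b + 4)*(b)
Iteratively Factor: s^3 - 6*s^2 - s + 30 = (s - 5)*(s^2 - s - 6) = (s - 5)*(s - 3)*(s + 2)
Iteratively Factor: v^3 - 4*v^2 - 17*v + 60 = (v + 4)*(v^2 - 8*v + 15) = (v - 5)*(v + 4)*(v - 3)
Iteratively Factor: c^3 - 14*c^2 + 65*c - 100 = (c - 5)*(c^2 - 9*c + 20) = (c - 5)^2*(c - 4)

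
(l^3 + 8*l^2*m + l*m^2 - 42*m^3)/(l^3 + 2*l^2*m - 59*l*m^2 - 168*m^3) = (l - 2*m)/(l - 8*m)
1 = 1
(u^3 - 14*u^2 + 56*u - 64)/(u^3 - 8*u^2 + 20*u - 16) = (u - 8)/(u - 2)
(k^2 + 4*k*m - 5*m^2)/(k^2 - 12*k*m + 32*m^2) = (k^2 + 4*k*m - 5*m^2)/(k^2 - 12*k*m + 32*m^2)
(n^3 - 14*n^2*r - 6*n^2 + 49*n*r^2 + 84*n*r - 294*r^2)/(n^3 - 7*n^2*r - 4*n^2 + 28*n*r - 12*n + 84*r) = (n - 7*r)/(n + 2)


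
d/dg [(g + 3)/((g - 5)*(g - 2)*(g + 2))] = 2*(-g^3 - 2*g^2 + 15*g + 16)/(g^6 - 10*g^5 + 17*g^4 + 80*g^3 - 184*g^2 - 160*g + 400)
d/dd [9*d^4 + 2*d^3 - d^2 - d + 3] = 36*d^3 + 6*d^2 - 2*d - 1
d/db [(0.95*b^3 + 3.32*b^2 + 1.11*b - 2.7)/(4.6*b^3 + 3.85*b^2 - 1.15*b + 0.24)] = (-11.6145*b^4 - 12.397*b^3 + 29.8525*b^2 + 22.3836*b - 2.8386)/(21.16*b^6 + 35.42*b^5 + 4.2425*b^4 - 6.647*b^3 + 3.1705*b^2 - 0.552*b + 0.0576)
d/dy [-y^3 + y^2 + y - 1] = -3*y^2 + 2*y + 1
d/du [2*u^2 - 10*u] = 4*u - 10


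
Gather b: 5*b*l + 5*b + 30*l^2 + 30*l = b*(5*l + 5) + 30*l^2 + 30*l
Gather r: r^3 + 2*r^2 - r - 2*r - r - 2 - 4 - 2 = r^3 + 2*r^2 - 4*r - 8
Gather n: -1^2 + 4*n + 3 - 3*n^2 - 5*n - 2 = -3*n^2 - n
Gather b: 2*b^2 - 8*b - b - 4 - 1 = 2*b^2 - 9*b - 5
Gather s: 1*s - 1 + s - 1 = 2*s - 2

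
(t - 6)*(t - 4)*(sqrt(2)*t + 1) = sqrt(2)*t^3 - 10*sqrt(2)*t^2 + t^2 - 10*t + 24*sqrt(2)*t + 24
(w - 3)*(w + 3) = w^2 - 9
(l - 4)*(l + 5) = l^2 + l - 20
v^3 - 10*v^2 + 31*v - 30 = (v - 5)*(v - 3)*(v - 2)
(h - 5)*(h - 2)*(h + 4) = h^3 - 3*h^2 - 18*h + 40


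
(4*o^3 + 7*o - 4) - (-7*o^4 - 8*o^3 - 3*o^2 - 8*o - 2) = 7*o^4 + 12*o^3 + 3*o^2 + 15*o - 2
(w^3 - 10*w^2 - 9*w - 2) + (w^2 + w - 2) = w^3 - 9*w^2 - 8*w - 4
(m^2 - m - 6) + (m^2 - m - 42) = 2*m^2 - 2*m - 48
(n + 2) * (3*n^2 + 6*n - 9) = 3*n^3 + 12*n^2 + 3*n - 18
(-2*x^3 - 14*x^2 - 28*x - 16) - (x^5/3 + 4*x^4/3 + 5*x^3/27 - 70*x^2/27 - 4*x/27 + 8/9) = -x^5/3 - 4*x^4/3 - 59*x^3/27 - 308*x^2/27 - 752*x/27 - 152/9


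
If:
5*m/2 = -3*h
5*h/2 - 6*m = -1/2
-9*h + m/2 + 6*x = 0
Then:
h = -5/97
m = 6/97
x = -8/97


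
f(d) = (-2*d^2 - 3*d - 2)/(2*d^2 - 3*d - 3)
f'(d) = (3 - 4*d)*(-2*d^2 - 3*d - 2)/(2*d^2 - 3*d - 3)^2 + (-4*d - 3)/(2*d^2 - 3*d - 3)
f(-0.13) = 0.64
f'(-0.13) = 0.09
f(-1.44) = -0.33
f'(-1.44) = -0.03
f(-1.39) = -0.34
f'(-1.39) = -0.06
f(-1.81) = -0.35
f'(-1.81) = 0.08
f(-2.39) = -0.40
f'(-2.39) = 0.10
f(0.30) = 0.83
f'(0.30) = 0.73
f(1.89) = 9.71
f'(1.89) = 35.94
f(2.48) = -11.68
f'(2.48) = 36.51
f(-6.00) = -0.64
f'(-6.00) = 0.04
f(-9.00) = -0.74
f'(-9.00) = 0.02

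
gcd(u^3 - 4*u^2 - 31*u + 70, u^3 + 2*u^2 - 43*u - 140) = u^2 - 2*u - 35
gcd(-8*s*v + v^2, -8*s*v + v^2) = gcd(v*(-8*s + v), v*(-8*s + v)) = 8*s*v - v^2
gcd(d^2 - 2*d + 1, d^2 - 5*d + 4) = d - 1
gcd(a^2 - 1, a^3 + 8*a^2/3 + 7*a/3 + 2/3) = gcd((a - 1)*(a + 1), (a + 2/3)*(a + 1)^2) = a + 1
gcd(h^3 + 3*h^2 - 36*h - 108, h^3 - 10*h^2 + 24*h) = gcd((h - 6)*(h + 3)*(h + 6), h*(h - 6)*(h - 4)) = h - 6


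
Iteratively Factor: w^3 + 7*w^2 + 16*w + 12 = (w + 3)*(w^2 + 4*w + 4) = (w + 2)*(w + 3)*(w + 2)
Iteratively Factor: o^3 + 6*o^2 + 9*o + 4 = (o + 1)*(o^2 + 5*o + 4) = (o + 1)*(o + 4)*(o + 1)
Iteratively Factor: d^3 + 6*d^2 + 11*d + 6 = (d + 3)*(d^2 + 3*d + 2) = (d + 1)*(d + 3)*(d + 2)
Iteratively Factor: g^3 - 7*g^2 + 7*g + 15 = (g - 5)*(g^2 - 2*g - 3) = (g - 5)*(g + 1)*(g - 3)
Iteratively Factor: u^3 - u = (u)*(u^2 - 1) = u*(u + 1)*(u - 1)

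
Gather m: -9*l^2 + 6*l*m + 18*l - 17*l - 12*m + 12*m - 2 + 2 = -9*l^2 + 6*l*m + l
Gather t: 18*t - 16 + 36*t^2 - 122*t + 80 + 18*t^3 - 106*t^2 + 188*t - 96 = 18*t^3 - 70*t^2 + 84*t - 32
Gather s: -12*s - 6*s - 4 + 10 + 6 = 12 - 18*s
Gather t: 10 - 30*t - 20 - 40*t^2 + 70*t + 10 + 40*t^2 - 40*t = 0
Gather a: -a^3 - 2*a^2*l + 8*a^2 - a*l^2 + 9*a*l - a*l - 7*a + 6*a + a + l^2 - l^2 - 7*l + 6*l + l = -a^3 + a^2*(8 - 2*l) + a*(-l^2 + 8*l)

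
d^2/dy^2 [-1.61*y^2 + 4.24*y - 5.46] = -3.22000000000000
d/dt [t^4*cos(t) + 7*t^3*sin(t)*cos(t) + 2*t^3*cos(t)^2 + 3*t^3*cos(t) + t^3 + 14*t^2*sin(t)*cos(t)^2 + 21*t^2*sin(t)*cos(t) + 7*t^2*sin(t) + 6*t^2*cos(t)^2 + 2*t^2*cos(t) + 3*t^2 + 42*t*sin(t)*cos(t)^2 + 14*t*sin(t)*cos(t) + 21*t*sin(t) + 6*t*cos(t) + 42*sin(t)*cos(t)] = -t^4*sin(t) - 3*t^3*sin(t) - 2*t^3*sin(2*t) + 4*t^3*cos(t) + 7*t^3*cos(2*t) - 2*t^2*sin(t) + 9*t^2*sin(2*t)/2 + 39*t^2*cos(t)/2 + 24*t^2*cos(2*t) + 21*t^2*cos(3*t)/2 + 6*t^2 + 15*t*sin(t) + 21*t*sin(2*t) + 7*t*sin(3*t) + 71*t*cos(t)/2 + 20*t*cos(2*t) + 63*t*cos(3*t)/2 + 12*t + 63*sin(t)/2 + 7*sin(2*t) + 21*sin(3*t)/2 + 6*cos(t) + 42*cos(2*t)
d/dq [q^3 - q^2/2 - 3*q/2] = 3*q^2 - q - 3/2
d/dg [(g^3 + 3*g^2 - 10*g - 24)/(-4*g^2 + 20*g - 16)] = (-g^4 + 10*g^3 - 7*g^2 - 72*g + 160)/(4*(g^4 - 10*g^3 + 33*g^2 - 40*g + 16))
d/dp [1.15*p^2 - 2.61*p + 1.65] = 2.3*p - 2.61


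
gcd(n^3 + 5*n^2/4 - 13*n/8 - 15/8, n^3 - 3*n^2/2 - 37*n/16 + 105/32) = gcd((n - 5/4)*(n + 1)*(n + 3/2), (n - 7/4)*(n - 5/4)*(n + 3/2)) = n^2 + n/4 - 15/8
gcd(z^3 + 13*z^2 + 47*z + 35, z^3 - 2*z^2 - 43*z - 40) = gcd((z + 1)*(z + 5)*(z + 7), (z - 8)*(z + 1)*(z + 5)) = z^2 + 6*z + 5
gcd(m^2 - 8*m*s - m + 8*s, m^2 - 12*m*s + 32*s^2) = -m + 8*s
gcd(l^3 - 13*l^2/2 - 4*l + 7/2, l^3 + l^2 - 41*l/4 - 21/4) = 1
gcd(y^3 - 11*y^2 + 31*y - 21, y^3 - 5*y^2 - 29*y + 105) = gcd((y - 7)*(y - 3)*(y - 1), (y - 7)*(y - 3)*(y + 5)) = y^2 - 10*y + 21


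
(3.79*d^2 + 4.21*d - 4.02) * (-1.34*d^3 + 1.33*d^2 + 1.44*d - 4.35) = -5.0786*d^5 - 0.6007*d^4 + 16.4437*d^3 - 15.7707*d^2 - 24.1023*d + 17.487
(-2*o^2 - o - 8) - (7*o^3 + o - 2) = -7*o^3 - 2*o^2 - 2*o - 6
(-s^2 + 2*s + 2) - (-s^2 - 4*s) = 6*s + 2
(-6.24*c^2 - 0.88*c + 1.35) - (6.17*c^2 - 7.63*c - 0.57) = -12.41*c^2 + 6.75*c + 1.92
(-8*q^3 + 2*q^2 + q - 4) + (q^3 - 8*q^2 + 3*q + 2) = -7*q^3 - 6*q^2 + 4*q - 2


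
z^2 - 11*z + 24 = (z - 8)*(z - 3)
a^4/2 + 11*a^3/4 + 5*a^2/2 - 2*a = a*(a/2 + 1)*(a - 1/2)*(a + 4)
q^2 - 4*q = q*(q - 4)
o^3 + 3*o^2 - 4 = (o - 1)*(o + 2)^2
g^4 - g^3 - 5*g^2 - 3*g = g*(g - 3)*(g + 1)^2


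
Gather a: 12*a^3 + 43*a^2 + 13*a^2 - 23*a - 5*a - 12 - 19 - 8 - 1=12*a^3 + 56*a^2 - 28*a - 40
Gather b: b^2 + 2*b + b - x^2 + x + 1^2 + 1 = b^2 + 3*b - x^2 + x + 2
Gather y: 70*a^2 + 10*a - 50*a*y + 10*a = 70*a^2 - 50*a*y + 20*a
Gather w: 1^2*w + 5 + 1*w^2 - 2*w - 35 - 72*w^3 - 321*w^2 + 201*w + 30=-72*w^3 - 320*w^2 + 200*w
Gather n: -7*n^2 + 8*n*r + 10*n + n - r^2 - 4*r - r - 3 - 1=-7*n^2 + n*(8*r + 11) - r^2 - 5*r - 4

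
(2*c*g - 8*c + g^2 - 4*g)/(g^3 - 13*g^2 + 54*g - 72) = (2*c + g)/(g^2 - 9*g + 18)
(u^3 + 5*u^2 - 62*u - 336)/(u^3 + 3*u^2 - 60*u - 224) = (u + 6)/(u + 4)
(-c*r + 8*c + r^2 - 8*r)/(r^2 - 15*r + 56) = (-c + r)/(r - 7)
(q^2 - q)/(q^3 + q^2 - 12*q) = (q - 1)/(q^2 + q - 12)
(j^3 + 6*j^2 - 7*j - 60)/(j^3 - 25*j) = (j^2 + j - 12)/(j*(j - 5))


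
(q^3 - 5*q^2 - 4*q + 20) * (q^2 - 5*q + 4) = q^5 - 10*q^4 + 25*q^3 + 20*q^2 - 116*q + 80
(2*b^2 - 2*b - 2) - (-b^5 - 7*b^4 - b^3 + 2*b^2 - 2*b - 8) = b^5 + 7*b^4 + b^3 + 6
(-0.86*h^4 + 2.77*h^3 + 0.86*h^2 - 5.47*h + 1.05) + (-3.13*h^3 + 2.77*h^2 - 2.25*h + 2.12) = -0.86*h^4 - 0.36*h^3 + 3.63*h^2 - 7.72*h + 3.17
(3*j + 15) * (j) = 3*j^2 + 15*j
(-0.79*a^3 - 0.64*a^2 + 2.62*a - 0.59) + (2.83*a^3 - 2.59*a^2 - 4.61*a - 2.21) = 2.04*a^3 - 3.23*a^2 - 1.99*a - 2.8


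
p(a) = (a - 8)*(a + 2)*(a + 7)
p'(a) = (a - 8)*(a + 2) + (a - 8)*(a + 7) + (a + 2)*(a + 7)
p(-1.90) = -5.05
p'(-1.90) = -50.97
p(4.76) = -257.57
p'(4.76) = 19.49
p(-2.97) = 42.88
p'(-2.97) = -37.48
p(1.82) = -208.22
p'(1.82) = -44.42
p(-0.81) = -64.90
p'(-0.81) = -57.65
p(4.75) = -257.77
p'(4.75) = 19.19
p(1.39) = -188.00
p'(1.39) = -49.42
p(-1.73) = -13.84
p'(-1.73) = -52.48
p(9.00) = 176.00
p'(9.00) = 203.00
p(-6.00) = 56.00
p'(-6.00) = 38.00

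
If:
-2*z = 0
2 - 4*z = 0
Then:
No Solution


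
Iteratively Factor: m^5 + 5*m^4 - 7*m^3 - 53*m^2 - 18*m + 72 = (m - 1)*(m^4 + 6*m^3 - m^2 - 54*m - 72) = (m - 3)*(m - 1)*(m^3 + 9*m^2 + 26*m + 24) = (m - 3)*(m - 1)*(m + 2)*(m^2 + 7*m + 12) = (m - 3)*(m - 1)*(m + 2)*(m + 3)*(m + 4)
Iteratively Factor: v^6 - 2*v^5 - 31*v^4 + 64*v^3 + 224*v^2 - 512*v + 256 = (v - 4)*(v^5 + 2*v^4 - 23*v^3 - 28*v^2 + 112*v - 64) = (v - 4)*(v - 1)*(v^4 + 3*v^3 - 20*v^2 - 48*v + 64) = (v - 4)*(v - 1)*(v + 4)*(v^3 - v^2 - 16*v + 16) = (v - 4)^2*(v - 1)*(v + 4)*(v^2 + 3*v - 4) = (v - 4)^2*(v - 1)^2*(v + 4)*(v + 4)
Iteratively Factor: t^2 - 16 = (t - 4)*(t + 4)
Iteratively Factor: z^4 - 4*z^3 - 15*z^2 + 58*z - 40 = (z - 2)*(z^3 - 2*z^2 - 19*z + 20) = (z - 5)*(z - 2)*(z^2 + 3*z - 4) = (z - 5)*(z - 2)*(z - 1)*(z + 4)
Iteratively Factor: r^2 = (r)*(r)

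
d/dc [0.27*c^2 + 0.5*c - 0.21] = 0.54*c + 0.5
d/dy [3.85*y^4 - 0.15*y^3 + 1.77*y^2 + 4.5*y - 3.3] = 15.4*y^3 - 0.45*y^2 + 3.54*y + 4.5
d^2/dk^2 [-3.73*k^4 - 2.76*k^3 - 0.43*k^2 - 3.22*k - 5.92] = -44.76*k^2 - 16.56*k - 0.86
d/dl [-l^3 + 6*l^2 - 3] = 3*l*(4 - l)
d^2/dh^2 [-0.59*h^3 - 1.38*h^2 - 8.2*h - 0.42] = -3.54*h - 2.76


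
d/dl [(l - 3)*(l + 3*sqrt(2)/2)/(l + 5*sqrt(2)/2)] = (2*l^2 + 10*sqrt(2)*l - 6*sqrt(2) + 15)/(2*l^2 + 10*sqrt(2)*l + 25)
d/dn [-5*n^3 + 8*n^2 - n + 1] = -15*n^2 + 16*n - 1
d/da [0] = 0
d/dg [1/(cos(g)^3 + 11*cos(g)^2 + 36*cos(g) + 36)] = (3*cos(g)^2 + 22*cos(g) + 36)*sin(g)/(cos(g)^3 + 11*cos(g)^2 + 36*cos(g) + 36)^2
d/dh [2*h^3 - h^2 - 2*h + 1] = 6*h^2 - 2*h - 2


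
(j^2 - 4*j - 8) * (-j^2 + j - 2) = -j^4 + 5*j^3 + 2*j^2 + 16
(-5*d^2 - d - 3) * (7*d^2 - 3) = -35*d^4 - 7*d^3 - 6*d^2 + 3*d + 9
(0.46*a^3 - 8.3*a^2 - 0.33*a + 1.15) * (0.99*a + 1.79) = 0.4554*a^4 - 7.3936*a^3 - 15.1837*a^2 + 0.5478*a + 2.0585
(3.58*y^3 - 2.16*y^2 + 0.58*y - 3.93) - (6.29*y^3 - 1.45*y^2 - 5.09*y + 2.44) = -2.71*y^3 - 0.71*y^2 + 5.67*y - 6.37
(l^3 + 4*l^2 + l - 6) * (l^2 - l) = l^5 + 3*l^4 - 3*l^3 - 7*l^2 + 6*l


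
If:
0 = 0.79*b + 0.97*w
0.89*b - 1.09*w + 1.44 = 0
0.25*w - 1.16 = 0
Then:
No Solution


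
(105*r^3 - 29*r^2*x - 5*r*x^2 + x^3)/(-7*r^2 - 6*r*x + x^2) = (-15*r^2 + 2*r*x + x^2)/(r + x)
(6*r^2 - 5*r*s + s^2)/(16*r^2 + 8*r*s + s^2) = (6*r^2 - 5*r*s + s^2)/(16*r^2 + 8*r*s + s^2)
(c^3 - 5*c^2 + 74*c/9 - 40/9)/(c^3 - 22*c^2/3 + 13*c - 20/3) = (3*c^2 - 11*c + 10)/(3*(c^2 - 6*c + 5))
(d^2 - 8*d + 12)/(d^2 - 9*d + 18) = (d - 2)/(d - 3)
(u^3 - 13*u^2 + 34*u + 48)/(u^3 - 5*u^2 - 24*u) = (u^2 - 5*u - 6)/(u*(u + 3))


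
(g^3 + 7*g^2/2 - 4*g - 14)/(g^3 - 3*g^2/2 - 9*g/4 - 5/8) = 4*(-2*g^3 - 7*g^2 + 8*g + 28)/(-8*g^3 + 12*g^2 + 18*g + 5)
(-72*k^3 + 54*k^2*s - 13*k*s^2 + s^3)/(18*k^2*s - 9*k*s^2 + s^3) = (-4*k + s)/s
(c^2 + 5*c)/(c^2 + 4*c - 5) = c/(c - 1)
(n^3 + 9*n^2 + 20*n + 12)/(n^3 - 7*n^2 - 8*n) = (n^2 + 8*n + 12)/(n*(n - 8))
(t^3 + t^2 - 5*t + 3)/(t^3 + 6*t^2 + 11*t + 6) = (t^2 - 2*t + 1)/(t^2 + 3*t + 2)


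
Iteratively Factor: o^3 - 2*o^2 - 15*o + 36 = (o + 4)*(o^2 - 6*o + 9) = (o - 3)*(o + 4)*(o - 3)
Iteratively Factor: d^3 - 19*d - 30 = (d + 3)*(d^2 - 3*d - 10) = (d + 2)*(d + 3)*(d - 5)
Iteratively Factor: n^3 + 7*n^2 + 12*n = (n + 4)*(n^2 + 3*n) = (n + 3)*(n + 4)*(n)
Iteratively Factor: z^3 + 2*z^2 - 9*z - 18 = (z + 2)*(z^2 - 9) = (z + 2)*(z + 3)*(z - 3)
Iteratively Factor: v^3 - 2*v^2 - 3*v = (v)*(v^2 - 2*v - 3) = v*(v + 1)*(v - 3)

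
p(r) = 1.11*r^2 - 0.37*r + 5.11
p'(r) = 2.22*r - 0.37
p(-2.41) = 12.45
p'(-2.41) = -5.72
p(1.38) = 6.71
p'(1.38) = 2.69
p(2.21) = 9.71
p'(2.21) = 4.54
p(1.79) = 8.00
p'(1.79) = 3.60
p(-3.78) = 22.37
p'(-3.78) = -8.76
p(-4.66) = 30.94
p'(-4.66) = -10.72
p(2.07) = 9.10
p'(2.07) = 4.23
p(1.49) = 7.02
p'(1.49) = 2.94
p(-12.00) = 169.39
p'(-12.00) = -27.01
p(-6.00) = 47.29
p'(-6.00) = -13.69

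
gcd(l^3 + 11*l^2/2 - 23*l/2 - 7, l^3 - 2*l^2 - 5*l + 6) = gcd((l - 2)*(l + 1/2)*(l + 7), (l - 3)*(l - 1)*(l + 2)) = 1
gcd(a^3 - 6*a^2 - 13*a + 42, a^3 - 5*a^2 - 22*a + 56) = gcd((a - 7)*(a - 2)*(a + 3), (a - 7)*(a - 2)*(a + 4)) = a^2 - 9*a + 14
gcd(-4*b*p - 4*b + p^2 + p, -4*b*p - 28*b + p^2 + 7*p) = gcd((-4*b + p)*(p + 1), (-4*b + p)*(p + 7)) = -4*b + p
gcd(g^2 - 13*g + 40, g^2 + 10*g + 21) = 1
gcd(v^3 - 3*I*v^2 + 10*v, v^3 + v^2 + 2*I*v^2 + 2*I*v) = v^2 + 2*I*v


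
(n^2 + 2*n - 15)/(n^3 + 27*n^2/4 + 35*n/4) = 4*(n - 3)/(n*(4*n + 7))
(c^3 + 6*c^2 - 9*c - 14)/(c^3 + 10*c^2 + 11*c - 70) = (c + 1)/(c + 5)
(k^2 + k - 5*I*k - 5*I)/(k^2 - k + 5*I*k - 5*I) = (k^2 + k - 5*I*k - 5*I)/(k^2 - k + 5*I*k - 5*I)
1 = 1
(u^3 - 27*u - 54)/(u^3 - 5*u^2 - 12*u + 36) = (u + 3)/(u - 2)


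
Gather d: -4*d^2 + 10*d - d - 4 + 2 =-4*d^2 + 9*d - 2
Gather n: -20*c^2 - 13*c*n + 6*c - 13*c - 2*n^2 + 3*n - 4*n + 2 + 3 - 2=-20*c^2 - 7*c - 2*n^2 + n*(-13*c - 1) + 3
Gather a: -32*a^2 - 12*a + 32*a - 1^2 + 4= -32*a^2 + 20*a + 3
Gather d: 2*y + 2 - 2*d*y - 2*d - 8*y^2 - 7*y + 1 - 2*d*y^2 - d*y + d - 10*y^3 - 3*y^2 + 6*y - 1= d*(-2*y^2 - 3*y - 1) - 10*y^3 - 11*y^2 + y + 2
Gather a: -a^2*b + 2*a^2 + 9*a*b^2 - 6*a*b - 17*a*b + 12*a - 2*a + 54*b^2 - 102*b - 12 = a^2*(2 - b) + a*(9*b^2 - 23*b + 10) + 54*b^2 - 102*b - 12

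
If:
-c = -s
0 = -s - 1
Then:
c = -1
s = -1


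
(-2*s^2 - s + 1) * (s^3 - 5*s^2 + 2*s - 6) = -2*s^5 + 9*s^4 + 2*s^3 + 5*s^2 + 8*s - 6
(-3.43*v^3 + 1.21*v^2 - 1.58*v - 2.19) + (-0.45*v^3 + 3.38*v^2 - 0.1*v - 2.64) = -3.88*v^3 + 4.59*v^2 - 1.68*v - 4.83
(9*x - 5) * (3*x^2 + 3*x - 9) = 27*x^3 + 12*x^2 - 96*x + 45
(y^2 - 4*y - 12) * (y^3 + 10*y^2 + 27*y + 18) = y^5 + 6*y^4 - 25*y^3 - 210*y^2 - 396*y - 216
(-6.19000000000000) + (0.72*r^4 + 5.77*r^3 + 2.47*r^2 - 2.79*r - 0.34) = 0.72*r^4 + 5.77*r^3 + 2.47*r^2 - 2.79*r - 6.53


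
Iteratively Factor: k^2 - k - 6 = (k + 2)*(k - 3)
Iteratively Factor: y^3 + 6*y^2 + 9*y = (y)*(y^2 + 6*y + 9) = y*(y + 3)*(y + 3)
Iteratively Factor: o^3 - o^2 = (o)*(o^2 - o) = o^2*(o - 1)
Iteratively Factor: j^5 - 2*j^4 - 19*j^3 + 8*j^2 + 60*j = (j + 2)*(j^4 - 4*j^3 - 11*j^2 + 30*j) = (j + 2)*(j + 3)*(j^3 - 7*j^2 + 10*j) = (j - 5)*(j + 2)*(j + 3)*(j^2 - 2*j) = (j - 5)*(j - 2)*(j + 2)*(j + 3)*(j)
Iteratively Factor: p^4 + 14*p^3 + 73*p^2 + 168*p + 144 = (p + 3)*(p^3 + 11*p^2 + 40*p + 48) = (p + 3)*(p + 4)*(p^2 + 7*p + 12) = (p + 3)*(p + 4)^2*(p + 3)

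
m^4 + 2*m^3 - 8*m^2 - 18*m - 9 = (m - 3)*(m + 1)^2*(m + 3)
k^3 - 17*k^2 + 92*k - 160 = (k - 8)*(k - 5)*(k - 4)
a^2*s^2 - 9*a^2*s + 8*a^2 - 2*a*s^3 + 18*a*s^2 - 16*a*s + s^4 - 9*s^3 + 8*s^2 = (-a + s)^2*(s - 8)*(s - 1)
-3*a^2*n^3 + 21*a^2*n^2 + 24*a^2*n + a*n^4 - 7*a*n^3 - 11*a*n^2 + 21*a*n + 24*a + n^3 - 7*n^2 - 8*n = (-3*a + n)*(n - 8)*(n + 1)*(a*n + 1)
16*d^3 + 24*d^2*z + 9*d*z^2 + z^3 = (d + z)*(4*d + z)^2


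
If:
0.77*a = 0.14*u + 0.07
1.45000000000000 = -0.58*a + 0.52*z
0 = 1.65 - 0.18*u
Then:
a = 1.76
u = 9.17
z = 4.75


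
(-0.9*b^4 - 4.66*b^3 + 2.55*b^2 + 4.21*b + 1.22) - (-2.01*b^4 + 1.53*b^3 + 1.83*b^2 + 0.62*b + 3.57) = 1.11*b^4 - 6.19*b^3 + 0.72*b^2 + 3.59*b - 2.35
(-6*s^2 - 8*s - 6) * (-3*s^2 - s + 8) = 18*s^4 + 30*s^3 - 22*s^2 - 58*s - 48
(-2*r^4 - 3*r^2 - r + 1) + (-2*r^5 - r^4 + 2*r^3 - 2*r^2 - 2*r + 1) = -2*r^5 - 3*r^4 + 2*r^3 - 5*r^2 - 3*r + 2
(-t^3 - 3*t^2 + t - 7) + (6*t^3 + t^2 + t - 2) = 5*t^3 - 2*t^2 + 2*t - 9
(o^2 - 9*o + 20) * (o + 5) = o^3 - 4*o^2 - 25*o + 100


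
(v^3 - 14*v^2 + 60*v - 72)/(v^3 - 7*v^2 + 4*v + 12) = (v - 6)/(v + 1)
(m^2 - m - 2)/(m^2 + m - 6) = (m + 1)/(m + 3)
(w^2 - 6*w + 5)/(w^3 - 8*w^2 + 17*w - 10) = 1/(w - 2)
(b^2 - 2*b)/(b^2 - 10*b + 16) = b/(b - 8)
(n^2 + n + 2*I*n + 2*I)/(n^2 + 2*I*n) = (n + 1)/n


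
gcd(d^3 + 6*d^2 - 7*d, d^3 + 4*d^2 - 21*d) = d^2 + 7*d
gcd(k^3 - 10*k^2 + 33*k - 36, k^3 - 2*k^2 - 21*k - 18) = 1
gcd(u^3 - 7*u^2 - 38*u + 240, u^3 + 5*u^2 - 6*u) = u + 6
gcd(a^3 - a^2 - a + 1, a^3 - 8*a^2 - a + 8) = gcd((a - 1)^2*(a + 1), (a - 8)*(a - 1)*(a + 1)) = a^2 - 1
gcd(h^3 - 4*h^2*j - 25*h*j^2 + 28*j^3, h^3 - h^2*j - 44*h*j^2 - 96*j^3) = h + 4*j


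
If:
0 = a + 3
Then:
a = -3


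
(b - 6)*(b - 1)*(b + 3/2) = b^3 - 11*b^2/2 - 9*b/2 + 9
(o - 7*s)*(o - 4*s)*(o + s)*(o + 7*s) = o^4 - 3*o^3*s - 53*o^2*s^2 + 147*o*s^3 + 196*s^4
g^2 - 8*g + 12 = (g - 6)*(g - 2)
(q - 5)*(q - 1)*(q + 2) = q^3 - 4*q^2 - 7*q + 10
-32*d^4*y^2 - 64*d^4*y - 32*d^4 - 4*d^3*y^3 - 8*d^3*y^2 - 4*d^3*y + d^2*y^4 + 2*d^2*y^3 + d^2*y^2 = (-8*d + y)*(4*d + y)*(d*y + d)^2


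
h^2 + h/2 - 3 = (h - 3/2)*(h + 2)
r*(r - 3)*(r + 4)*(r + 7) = r^4 + 8*r^3 - 5*r^2 - 84*r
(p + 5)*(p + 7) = p^2 + 12*p + 35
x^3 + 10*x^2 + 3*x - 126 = (x - 3)*(x + 6)*(x + 7)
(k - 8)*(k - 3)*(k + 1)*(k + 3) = k^4 - 7*k^3 - 17*k^2 + 63*k + 72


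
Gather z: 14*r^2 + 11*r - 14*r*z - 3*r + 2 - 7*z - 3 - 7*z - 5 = 14*r^2 + 8*r + z*(-14*r - 14) - 6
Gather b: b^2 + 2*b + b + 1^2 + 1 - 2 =b^2 + 3*b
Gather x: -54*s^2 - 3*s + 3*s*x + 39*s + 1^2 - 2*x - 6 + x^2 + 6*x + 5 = -54*s^2 + 36*s + x^2 + x*(3*s + 4)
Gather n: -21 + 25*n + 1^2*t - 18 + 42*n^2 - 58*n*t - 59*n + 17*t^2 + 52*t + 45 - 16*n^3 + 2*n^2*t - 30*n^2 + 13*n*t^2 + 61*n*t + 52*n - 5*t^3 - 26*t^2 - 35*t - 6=-16*n^3 + n^2*(2*t + 12) + n*(13*t^2 + 3*t + 18) - 5*t^3 - 9*t^2 + 18*t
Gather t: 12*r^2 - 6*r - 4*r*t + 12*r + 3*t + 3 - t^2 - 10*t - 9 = 12*r^2 + 6*r - t^2 + t*(-4*r - 7) - 6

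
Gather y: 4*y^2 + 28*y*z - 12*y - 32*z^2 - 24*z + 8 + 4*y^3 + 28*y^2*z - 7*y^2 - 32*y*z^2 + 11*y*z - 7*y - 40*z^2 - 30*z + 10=4*y^3 + y^2*(28*z - 3) + y*(-32*z^2 + 39*z - 19) - 72*z^2 - 54*z + 18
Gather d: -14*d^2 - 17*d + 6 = -14*d^2 - 17*d + 6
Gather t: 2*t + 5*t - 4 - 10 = 7*t - 14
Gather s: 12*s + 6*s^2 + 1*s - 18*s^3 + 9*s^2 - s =-18*s^3 + 15*s^2 + 12*s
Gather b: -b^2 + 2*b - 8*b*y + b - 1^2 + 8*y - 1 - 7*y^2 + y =-b^2 + b*(3 - 8*y) - 7*y^2 + 9*y - 2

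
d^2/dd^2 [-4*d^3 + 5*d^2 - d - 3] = 10 - 24*d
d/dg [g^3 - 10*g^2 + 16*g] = 3*g^2 - 20*g + 16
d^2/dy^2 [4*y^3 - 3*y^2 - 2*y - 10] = 24*y - 6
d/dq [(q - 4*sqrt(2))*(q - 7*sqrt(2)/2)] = 2*q - 15*sqrt(2)/2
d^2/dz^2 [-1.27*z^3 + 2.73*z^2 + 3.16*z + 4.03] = 5.46 - 7.62*z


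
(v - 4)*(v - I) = v^2 - 4*v - I*v + 4*I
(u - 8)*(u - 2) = u^2 - 10*u + 16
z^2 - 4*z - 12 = (z - 6)*(z + 2)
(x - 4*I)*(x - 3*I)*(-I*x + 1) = -I*x^3 - 6*x^2 + 5*I*x - 12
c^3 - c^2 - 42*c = c*(c - 7)*(c + 6)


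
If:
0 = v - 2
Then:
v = 2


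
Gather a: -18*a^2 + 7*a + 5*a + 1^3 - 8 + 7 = -18*a^2 + 12*a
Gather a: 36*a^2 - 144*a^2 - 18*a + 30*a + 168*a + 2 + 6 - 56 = -108*a^2 + 180*a - 48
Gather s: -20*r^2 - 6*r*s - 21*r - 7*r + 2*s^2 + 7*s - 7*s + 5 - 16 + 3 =-20*r^2 - 6*r*s - 28*r + 2*s^2 - 8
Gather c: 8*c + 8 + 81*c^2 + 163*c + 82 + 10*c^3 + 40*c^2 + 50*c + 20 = 10*c^3 + 121*c^2 + 221*c + 110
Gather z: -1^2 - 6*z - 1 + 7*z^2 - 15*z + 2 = 7*z^2 - 21*z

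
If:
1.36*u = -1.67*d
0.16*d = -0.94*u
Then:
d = 0.00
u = 0.00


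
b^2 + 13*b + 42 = (b + 6)*(b + 7)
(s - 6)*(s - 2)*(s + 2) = s^3 - 6*s^2 - 4*s + 24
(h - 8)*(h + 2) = h^2 - 6*h - 16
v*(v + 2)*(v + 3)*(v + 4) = v^4 + 9*v^3 + 26*v^2 + 24*v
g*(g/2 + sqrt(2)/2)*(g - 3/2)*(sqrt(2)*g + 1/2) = sqrt(2)*g^4/2 - 3*sqrt(2)*g^3/4 + 5*g^3/4 - 15*g^2/8 + sqrt(2)*g^2/4 - 3*sqrt(2)*g/8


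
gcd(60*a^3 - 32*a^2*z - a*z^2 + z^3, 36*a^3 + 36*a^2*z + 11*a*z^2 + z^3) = 6*a + z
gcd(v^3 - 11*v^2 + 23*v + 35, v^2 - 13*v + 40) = v - 5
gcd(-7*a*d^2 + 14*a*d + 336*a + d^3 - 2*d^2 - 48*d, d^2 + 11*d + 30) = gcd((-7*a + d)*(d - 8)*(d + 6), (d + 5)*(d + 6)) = d + 6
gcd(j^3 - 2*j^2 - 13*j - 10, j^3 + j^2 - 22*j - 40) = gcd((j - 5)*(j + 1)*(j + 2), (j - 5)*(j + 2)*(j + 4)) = j^2 - 3*j - 10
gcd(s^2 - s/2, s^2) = s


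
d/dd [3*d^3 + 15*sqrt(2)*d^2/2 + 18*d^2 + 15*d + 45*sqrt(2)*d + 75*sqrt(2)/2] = 9*d^2 + 15*sqrt(2)*d + 36*d + 15 + 45*sqrt(2)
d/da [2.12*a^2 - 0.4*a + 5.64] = 4.24*a - 0.4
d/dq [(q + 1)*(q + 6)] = 2*q + 7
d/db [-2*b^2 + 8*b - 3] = 8 - 4*b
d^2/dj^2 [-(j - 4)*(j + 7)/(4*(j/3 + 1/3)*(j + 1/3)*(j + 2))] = 27*(-3*j^6 - 27*j^5 + 441*j^4 + 2211*j^3 + 3612*j^2 + 2412*j + 586)/(2*(27*j^9 + 270*j^8 + 1143*j^7 + 2674*j^6 + 3789*j^5 + 3354*j^4 + 1845*j^3 + 606*j^2 + 108*j + 8))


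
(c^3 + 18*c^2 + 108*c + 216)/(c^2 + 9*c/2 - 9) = 2*(c^2 + 12*c + 36)/(2*c - 3)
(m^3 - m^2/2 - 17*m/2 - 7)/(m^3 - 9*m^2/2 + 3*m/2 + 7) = (m + 2)/(m - 2)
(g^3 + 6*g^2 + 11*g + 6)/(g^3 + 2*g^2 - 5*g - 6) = (g + 2)/(g - 2)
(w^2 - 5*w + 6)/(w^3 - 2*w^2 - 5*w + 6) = (w - 2)/(w^2 + w - 2)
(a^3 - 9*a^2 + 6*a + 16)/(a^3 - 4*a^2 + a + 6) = (a - 8)/(a - 3)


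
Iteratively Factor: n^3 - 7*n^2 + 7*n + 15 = (n - 3)*(n^2 - 4*n - 5) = (n - 3)*(n + 1)*(n - 5)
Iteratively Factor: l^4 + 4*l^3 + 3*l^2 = (l + 1)*(l^3 + 3*l^2) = (l + 1)*(l + 3)*(l^2) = l*(l + 1)*(l + 3)*(l)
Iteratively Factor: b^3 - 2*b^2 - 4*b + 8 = (b - 2)*(b^2 - 4) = (b - 2)*(b + 2)*(b - 2)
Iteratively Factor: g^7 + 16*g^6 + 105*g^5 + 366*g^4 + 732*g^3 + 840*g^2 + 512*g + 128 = (g + 4)*(g^6 + 12*g^5 + 57*g^4 + 138*g^3 + 180*g^2 + 120*g + 32) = (g + 2)*(g + 4)*(g^5 + 10*g^4 + 37*g^3 + 64*g^2 + 52*g + 16) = (g + 2)^2*(g + 4)*(g^4 + 8*g^3 + 21*g^2 + 22*g + 8) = (g + 1)*(g + 2)^2*(g + 4)*(g^3 + 7*g^2 + 14*g + 8) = (g + 1)*(g + 2)^3*(g + 4)*(g^2 + 5*g + 4) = (g + 1)*(g + 2)^3*(g + 4)^2*(g + 1)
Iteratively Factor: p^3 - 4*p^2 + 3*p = (p)*(p^2 - 4*p + 3) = p*(p - 3)*(p - 1)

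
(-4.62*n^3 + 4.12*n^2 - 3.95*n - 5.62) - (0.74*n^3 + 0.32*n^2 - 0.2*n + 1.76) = -5.36*n^3 + 3.8*n^2 - 3.75*n - 7.38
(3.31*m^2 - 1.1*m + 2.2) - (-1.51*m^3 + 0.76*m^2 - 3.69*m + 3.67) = 1.51*m^3 + 2.55*m^2 + 2.59*m - 1.47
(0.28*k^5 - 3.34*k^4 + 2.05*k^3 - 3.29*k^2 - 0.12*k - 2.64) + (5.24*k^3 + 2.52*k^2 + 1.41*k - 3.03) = 0.28*k^5 - 3.34*k^4 + 7.29*k^3 - 0.77*k^2 + 1.29*k - 5.67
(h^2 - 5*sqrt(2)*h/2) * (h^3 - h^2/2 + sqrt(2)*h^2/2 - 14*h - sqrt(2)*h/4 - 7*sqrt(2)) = h^5 - 2*sqrt(2)*h^4 - h^4/2 - 33*h^3/2 + sqrt(2)*h^3 + 5*h^2/4 + 28*sqrt(2)*h^2 + 35*h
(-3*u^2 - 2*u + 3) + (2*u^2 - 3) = -u^2 - 2*u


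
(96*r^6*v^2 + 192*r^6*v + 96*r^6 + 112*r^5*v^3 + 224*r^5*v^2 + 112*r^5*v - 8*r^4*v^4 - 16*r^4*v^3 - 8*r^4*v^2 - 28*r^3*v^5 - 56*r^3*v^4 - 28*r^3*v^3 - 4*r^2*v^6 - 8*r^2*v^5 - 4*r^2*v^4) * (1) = 96*r^6*v^2 + 192*r^6*v + 96*r^6 + 112*r^5*v^3 + 224*r^5*v^2 + 112*r^5*v - 8*r^4*v^4 - 16*r^4*v^3 - 8*r^4*v^2 - 28*r^3*v^5 - 56*r^3*v^4 - 28*r^3*v^3 - 4*r^2*v^6 - 8*r^2*v^5 - 4*r^2*v^4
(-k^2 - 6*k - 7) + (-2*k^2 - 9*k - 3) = -3*k^2 - 15*k - 10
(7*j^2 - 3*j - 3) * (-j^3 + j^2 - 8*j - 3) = -7*j^5 + 10*j^4 - 56*j^3 + 33*j + 9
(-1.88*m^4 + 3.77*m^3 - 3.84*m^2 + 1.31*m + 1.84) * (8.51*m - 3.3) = -15.9988*m^5 + 38.2867*m^4 - 45.1194*m^3 + 23.8201*m^2 + 11.3354*m - 6.072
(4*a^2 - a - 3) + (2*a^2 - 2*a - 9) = 6*a^2 - 3*a - 12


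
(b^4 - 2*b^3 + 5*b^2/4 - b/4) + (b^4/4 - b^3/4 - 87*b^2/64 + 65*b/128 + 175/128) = 5*b^4/4 - 9*b^3/4 - 7*b^2/64 + 33*b/128 + 175/128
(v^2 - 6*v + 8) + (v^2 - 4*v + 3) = 2*v^2 - 10*v + 11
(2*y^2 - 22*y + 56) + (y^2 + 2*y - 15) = 3*y^2 - 20*y + 41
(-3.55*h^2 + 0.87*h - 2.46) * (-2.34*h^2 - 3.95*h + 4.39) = 8.307*h^4 + 11.9867*h^3 - 13.2646*h^2 + 13.5363*h - 10.7994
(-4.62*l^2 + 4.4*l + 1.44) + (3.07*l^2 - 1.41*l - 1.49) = -1.55*l^2 + 2.99*l - 0.05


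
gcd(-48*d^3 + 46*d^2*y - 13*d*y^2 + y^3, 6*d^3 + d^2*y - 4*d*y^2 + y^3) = 6*d^2 - 5*d*y + y^2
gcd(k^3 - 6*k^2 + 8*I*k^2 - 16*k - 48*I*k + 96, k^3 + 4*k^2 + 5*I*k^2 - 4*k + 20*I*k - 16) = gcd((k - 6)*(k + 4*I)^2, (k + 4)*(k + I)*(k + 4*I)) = k + 4*I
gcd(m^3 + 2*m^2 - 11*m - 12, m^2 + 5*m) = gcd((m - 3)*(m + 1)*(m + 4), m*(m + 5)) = 1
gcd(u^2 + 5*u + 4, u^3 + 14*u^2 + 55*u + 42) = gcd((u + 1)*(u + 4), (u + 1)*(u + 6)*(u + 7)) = u + 1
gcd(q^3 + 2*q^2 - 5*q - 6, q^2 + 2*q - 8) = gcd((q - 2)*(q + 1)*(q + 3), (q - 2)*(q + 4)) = q - 2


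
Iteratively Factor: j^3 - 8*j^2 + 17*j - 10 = (j - 5)*(j^2 - 3*j + 2) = (j - 5)*(j - 2)*(j - 1)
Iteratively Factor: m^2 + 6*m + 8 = (m + 4)*(m + 2)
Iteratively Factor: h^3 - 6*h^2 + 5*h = (h - 5)*(h^2 - h) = (h - 5)*(h - 1)*(h)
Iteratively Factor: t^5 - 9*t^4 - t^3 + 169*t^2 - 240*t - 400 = (t + 4)*(t^4 - 13*t^3 + 51*t^2 - 35*t - 100) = (t - 4)*(t + 4)*(t^3 - 9*t^2 + 15*t + 25) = (t - 5)*(t - 4)*(t + 4)*(t^2 - 4*t - 5) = (t - 5)^2*(t - 4)*(t + 4)*(t + 1)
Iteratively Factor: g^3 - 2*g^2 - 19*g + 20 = (g - 5)*(g^2 + 3*g - 4) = (g - 5)*(g + 4)*(g - 1)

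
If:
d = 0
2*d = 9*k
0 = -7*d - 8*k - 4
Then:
No Solution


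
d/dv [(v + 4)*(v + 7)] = 2*v + 11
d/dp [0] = 0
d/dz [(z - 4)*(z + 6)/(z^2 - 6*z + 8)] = -8/(z^2 - 4*z + 4)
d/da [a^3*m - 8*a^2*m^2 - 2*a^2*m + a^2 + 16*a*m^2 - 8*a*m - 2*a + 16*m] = 3*a^2*m - 16*a*m^2 - 4*a*m + 2*a + 16*m^2 - 8*m - 2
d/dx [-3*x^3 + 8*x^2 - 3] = x*(16 - 9*x)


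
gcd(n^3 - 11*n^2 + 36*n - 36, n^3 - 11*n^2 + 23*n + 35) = 1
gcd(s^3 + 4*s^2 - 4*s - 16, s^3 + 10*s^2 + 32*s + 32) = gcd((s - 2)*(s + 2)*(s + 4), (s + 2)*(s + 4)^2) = s^2 + 6*s + 8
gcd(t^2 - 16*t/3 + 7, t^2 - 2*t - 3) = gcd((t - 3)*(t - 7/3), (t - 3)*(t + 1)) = t - 3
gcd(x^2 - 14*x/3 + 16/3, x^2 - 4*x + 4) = x - 2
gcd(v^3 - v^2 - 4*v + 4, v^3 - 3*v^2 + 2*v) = v^2 - 3*v + 2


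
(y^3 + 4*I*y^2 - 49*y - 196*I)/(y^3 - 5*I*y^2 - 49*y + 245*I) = (y + 4*I)/(y - 5*I)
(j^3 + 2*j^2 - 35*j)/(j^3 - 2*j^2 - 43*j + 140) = j/(j - 4)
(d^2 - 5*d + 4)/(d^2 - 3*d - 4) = (d - 1)/(d + 1)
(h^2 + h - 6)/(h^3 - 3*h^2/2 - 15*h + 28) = 2*(h + 3)/(2*h^2 + h - 28)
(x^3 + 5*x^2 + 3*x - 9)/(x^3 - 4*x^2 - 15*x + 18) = (x + 3)/(x - 6)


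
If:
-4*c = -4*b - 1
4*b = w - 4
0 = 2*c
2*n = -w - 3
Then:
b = -1/4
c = 0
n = -3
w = 3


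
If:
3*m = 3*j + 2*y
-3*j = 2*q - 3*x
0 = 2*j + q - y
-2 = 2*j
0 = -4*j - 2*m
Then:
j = -1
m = 2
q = 13/2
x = 10/3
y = 9/2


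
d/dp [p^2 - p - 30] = 2*p - 1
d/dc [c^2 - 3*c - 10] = 2*c - 3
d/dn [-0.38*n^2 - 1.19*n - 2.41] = -0.76*n - 1.19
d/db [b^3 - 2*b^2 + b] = 3*b^2 - 4*b + 1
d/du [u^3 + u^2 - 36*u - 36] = 3*u^2 + 2*u - 36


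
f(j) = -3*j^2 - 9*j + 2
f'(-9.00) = 45.00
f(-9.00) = -160.00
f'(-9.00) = 45.00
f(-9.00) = -160.00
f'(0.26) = -10.56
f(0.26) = -0.54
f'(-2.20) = 4.20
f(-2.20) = 7.28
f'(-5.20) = 22.20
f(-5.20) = -32.32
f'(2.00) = -21.00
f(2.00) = -28.00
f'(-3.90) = 14.40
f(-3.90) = -8.53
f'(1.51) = -18.06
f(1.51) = -18.43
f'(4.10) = -33.60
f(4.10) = -85.33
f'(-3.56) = 12.36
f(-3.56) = -3.98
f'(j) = -6*j - 9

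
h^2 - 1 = (h - 1)*(h + 1)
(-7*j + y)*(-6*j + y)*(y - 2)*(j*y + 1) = 42*j^3*y^2 - 84*j^3*y - 13*j^2*y^3 + 26*j^2*y^2 + 42*j^2*y - 84*j^2 + j*y^4 - 2*j*y^3 - 13*j*y^2 + 26*j*y + y^3 - 2*y^2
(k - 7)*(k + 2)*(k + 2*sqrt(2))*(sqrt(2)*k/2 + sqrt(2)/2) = sqrt(2)*k^4/2 - 2*sqrt(2)*k^3 + 2*k^3 - 19*sqrt(2)*k^2/2 - 8*k^2 - 38*k - 7*sqrt(2)*k - 28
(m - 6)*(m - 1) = m^2 - 7*m + 6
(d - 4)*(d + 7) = d^2 + 3*d - 28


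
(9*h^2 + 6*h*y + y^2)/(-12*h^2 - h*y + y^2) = (3*h + y)/(-4*h + y)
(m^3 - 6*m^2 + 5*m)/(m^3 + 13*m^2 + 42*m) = (m^2 - 6*m + 5)/(m^2 + 13*m + 42)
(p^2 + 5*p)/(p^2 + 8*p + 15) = p/(p + 3)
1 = 1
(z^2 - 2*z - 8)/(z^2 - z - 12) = (z + 2)/(z + 3)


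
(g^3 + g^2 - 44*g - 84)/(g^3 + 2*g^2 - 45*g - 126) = (g + 2)/(g + 3)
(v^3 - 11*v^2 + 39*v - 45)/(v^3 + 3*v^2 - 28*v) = (v^3 - 11*v^2 + 39*v - 45)/(v*(v^2 + 3*v - 28))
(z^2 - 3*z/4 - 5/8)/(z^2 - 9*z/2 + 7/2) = (8*z^2 - 6*z - 5)/(4*(2*z^2 - 9*z + 7))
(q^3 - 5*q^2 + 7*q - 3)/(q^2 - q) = q - 4 + 3/q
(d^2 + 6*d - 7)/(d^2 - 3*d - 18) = (-d^2 - 6*d + 7)/(-d^2 + 3*d + 18)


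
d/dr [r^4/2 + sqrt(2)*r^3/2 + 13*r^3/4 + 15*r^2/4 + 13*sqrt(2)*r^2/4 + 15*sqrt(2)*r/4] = 2*r^3 + 3*sqrt(2)*r^2/2 + 39*r^2/4 + 15*r/2 + 13*sqrt(2)*r/2 + 15*sqrt(2)/4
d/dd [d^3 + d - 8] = 3*d^2 + 1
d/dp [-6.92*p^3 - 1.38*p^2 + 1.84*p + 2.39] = -20.76*p^2 - 2.76*p + 1.84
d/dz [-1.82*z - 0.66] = -1.82000000000000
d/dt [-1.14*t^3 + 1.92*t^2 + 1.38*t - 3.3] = -3.42*t^2 + 3.84*t + 1.38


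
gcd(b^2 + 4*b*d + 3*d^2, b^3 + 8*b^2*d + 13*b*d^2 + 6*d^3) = b + d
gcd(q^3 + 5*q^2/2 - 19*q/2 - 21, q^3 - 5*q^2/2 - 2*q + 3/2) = q - 3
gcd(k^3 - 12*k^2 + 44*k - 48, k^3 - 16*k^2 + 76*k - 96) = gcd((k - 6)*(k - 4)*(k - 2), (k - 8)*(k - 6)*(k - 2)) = k^2 - 8*k + 12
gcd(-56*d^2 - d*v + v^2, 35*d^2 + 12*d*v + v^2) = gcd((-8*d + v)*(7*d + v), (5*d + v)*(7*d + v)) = 7*d + v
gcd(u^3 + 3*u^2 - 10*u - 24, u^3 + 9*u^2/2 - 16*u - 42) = u + 2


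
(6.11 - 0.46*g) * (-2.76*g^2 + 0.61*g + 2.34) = 1.2696*g^3 - 17.1442*g^2 + 2.6507*g + 14.2974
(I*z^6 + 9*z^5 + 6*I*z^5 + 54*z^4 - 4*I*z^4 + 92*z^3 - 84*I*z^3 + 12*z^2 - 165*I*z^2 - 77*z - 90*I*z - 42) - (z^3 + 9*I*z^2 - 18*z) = I*z^6 + 9*z^5 + 6*I*z^5 + 54*z^4 - 4*I*z^4 + 91*z^3 - 84*I*z^3 + 12*z^2 - 174*I*z^2 - 59*z - 90*I*z - 42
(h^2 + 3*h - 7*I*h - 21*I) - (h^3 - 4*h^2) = -h^3 + 5*h^2 + 3*h - 7*I*h - 21*I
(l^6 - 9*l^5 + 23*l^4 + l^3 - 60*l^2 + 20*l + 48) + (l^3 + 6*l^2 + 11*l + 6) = l^6 - 9*l^5 + 23*l^4 + 2*l^3 - 54*l^2 + 31*l + 54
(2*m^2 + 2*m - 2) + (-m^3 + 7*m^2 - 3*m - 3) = -m^3 + 9*m^2 - m - 5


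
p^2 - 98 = (p - 7*sqrt(2))*(p + 7*sqrt(2))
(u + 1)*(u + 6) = u^2 + 7*u + 6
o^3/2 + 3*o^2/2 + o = o*(o/2 + 1)*(o + 1)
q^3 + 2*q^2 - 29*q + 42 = (q - 3)*(q - 2)*(q + 7)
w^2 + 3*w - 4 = (w - 1)*(w + 4)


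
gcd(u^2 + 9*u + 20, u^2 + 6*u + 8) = u + 4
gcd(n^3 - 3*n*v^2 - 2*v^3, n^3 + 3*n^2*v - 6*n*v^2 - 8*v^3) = -n^2 + n*v + 2*v^2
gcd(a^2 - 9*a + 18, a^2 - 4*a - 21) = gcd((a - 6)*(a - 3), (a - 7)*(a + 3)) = 1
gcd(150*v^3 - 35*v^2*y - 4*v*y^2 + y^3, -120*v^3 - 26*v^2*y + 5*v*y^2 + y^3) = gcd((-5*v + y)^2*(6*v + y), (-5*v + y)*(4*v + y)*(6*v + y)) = -30*v^2 + v*y + y^2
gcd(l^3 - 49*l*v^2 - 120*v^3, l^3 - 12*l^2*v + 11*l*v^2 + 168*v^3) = -l^2 + 5*l*v + 24*v^2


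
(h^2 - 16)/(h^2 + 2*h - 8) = (h - 4)/(h - 2)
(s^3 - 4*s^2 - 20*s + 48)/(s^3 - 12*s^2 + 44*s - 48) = (s + 4)/(s - 4)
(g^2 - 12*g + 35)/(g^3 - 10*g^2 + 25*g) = (g - 7)/(g*(g - 5))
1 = 1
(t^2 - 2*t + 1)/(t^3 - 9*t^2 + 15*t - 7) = 1/(t - 7)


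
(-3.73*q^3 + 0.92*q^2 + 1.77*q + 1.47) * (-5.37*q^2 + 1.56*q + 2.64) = 20.0301*q^5 - 10.7592*q^4 - 17.9169*q^3 - 2.7039*q^2 + 6.966*q + 3.8808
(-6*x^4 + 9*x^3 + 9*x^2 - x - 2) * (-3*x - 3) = 18*x^5 - 9*x^4 - 54*x^3 - 24*x^2 + 9*x + 6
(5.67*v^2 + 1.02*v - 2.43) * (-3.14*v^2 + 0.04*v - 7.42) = -17.8038*v^4 - 2.976*v^3 - 34.4004*v^2 - 7.6656*v + 18.0306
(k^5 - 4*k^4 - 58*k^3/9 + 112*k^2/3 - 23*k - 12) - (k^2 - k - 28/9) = k^5 - 4*k^4 - 58*k^3/9 + 109*k^2/3 - 22*k - 80/9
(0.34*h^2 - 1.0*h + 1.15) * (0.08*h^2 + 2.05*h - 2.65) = 0.0272*h^4 + 0.617*h^3 - 2.859*h^2 + 5.0075*h - 3.0475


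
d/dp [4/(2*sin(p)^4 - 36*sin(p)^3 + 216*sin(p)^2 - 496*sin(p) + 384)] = 4*(23*sin(p) + 2*cos(p)^2 - 64)*cos(p)/((sin(p) - 8)^2*(sin(p) - 6)^2*(sin(p) - 2)^3)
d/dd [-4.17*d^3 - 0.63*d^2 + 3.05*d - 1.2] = -12.51*d^2 - 1.26*d + 3.05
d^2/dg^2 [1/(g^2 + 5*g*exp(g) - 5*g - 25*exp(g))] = ((-5*g*exp(g) + 15*exp(g) - 2)*(g^2 + 5*g*exp(g) - 5*g - 25*exp(g)) + 2*(5*g*exp(g) + 2*g - 20*exp(g) - 5)^2)/(g^2 + 5*g*exp(g) - 5*g - 25*exp(g))^3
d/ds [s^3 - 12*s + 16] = 3*s^2 - 12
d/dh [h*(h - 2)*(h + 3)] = 3*h^2 + 2*h - 6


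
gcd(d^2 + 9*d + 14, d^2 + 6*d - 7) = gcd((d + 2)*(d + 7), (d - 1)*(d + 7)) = d + 7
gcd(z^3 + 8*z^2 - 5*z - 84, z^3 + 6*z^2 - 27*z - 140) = z^2 + 11*z + 28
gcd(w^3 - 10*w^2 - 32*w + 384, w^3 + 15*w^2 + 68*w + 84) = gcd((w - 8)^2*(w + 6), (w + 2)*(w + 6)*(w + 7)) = w + 6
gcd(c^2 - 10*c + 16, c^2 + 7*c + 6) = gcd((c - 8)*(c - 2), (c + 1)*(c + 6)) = 1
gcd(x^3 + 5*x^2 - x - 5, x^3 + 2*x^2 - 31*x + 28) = x - 1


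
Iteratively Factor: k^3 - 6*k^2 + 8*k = (k - 2)*(k^2 - 4*k) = k*(k - 2)*(k - 4)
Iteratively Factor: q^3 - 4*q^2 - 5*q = (q)*(q^2 - 4*q - 5) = q*(q + 1)*(q - 5)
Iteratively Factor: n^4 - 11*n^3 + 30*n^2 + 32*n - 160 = (n - 4)*(n^3 - 7*n^2 + 2*n + 40) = (n - 4)^2*(n^2 - 3*n - 10) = (n - 4)^2*(n + 2)*(n - 5)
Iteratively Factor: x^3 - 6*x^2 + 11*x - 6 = (x - 1)*(x^2 - 5*x + 6) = (x - 3)*(x - 1)*(x - 2)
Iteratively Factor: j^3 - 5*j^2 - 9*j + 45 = (j + 3)*(j^2 - 8*j + 15) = (j - 3)*(j + 3)*(j - 5)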